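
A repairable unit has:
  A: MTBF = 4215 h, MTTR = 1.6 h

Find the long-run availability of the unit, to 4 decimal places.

0.9996

A(A) = MTBF/(MTBF+MTTR) = 4215/(4215+1.6) = 0.9996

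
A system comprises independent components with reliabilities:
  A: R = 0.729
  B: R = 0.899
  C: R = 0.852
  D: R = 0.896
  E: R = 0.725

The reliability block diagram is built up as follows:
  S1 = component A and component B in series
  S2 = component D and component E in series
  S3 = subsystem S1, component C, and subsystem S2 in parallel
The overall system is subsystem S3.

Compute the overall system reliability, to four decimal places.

Series (A and B): 0.729000 × 0.899000 = 0.655371
Series (D and E): 0.896000 × 0.725000 = 0.649600
Parallel ([0.655371], C, and [0.649600]): 1 − (1 − 0.655371)(1 − 0.852000)(1 − 0.649600) = 0.9821

0.9821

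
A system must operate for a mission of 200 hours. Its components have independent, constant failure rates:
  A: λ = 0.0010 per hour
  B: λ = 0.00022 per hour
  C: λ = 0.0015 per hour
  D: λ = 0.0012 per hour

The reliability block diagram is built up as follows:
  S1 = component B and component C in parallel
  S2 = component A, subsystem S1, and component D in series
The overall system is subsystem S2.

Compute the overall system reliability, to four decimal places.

0.6369

R(A) = exp(−0.0010 × 200) = 0.818731
R(B) = exp(−0.00022 × 200) = 0.956954
R(C) = exp(−0.0015 × 200) = 0.740818
R(D) = exp(−0.0012 × 200) = 0.786628
Parallel (B and C): 1 − (1 − 0.956954)(1 − 0.740818) = 0.988843
Series (A, [0.988843], and D): 0.818731 × 0.988843 × 0.786628 = 0.6369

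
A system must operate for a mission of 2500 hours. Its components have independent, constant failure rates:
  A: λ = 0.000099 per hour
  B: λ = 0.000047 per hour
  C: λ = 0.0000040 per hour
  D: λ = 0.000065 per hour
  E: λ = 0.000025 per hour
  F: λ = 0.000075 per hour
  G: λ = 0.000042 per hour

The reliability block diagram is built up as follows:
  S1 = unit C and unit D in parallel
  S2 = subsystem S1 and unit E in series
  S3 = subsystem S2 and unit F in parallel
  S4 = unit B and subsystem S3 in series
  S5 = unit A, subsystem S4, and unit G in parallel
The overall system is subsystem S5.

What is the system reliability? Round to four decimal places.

0.9974

R(A) = exp(−0.000099 × 2500) = 0.780750
R(B) = exp(−0.000047 × 2500) = 0.889141
R(C) = exp(−0.0000040 × 2500) = 0.990050
R(D) = exp(−0.000065 × 2500) = 0.850016
R(E) = exp(−0.000025 × 2500) = 0.939413
R(F) = exp(−0.000075 × 2500) = 0.829029
R(G) = exp(−0.000042 × 2500) = 0.900325
Parallel (C and D): 1 − (1 − 0.990050)(1 − 0.850016) = 0.998508
Series ([0.998508] and E): 0.998508 × 0.939413 = 0.938011
Parallel ([0.938011] and F): 1 − (1 − 0.938011)(1 − 0.829029) = 0.989402
Series (B and [0.989402]): 0.889141 × 0.989402 = 0.879718
Parallel (A, [0.879718], and G): 1 − (1 − 0.780750)(1 − 0.879718)(1 − 0.900325) = 0.9974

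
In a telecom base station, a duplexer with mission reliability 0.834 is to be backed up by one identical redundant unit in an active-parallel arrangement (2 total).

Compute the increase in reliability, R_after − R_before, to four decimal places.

R_before = 0.834
R_after = 1 − (1 − 0.834)^2 = 0.9724
ΔR = 0.9724 − 0.834 = 0.1384

0.1384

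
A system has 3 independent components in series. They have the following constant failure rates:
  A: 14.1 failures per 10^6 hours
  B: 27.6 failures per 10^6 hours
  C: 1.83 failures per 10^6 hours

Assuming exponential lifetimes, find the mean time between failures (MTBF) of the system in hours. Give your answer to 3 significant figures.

23000

Series of exponential components: λ_sys = Σ λ_i
λ_sys = 0.0000141 + 0.0000276 + 0.00000183 = 4.3530e-05 /h
MTBF = 1 / λ_sys = 23000 h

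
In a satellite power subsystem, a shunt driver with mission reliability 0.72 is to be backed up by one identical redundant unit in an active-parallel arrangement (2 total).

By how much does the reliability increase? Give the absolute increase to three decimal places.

R_before = 0.72
R_after = 1 − (1 − 0.72)^2 = 0.922
ΔR = 0.922 − 0.72 = 0.202

0.202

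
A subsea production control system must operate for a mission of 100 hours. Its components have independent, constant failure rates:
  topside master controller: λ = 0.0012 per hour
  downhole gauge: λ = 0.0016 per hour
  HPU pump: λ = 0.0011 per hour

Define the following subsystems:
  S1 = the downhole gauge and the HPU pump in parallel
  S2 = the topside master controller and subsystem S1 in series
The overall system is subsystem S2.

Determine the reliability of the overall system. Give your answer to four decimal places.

R(topside master controller) = exp(−0.0012 × 100) = 0.886920
R(downhole gauge) = exp(−0.0016 × 100) = 0.852144
R(HPU pump) = exp(−0.0011 × 100) = 0.895834
Parallel (downhole gauge and HPU pump): 1 − (1 − 0.852144)(1 − 0.895834) = 0.984598
Series (topside master controller and [0.984598]): 0.886920 × 0.984598 = 0.8733

0.8733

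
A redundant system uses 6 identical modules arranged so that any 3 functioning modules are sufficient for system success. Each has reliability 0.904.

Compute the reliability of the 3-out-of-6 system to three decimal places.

R = Σ_{i=3}^{6} C(6,i) p^i (1−p)^{6−i} with p = 0.904
C(6,3)·0.904^3·0.096^3 = 0.01307
C(6,4)·0.904^4·0.096^2 = 0.09232
C(6,5)·0.904^5·0.096^1 = 0.34775
C(6,6)·0.904^6·0.096^0 = 0.54577
Sum = 0.999

0.999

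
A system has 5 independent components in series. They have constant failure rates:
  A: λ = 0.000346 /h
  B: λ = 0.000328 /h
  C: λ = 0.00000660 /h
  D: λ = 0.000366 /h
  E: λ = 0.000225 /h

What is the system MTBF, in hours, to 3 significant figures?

786

Series of exponential components: λ_sys = Σ λ_i
λ_sys = 0.000346 + 0.000328 + 0.00000660 + 0.000366 + 0.000225 = 1.2716e-03 /h
MTBF = 1 / λ_sys = 786 h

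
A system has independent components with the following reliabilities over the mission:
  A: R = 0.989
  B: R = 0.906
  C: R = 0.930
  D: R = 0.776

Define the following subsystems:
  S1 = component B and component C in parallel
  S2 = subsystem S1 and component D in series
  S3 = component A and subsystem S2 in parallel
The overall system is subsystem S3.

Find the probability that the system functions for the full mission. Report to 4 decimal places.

Parallel (B and C): 1 − (1 − 0.906000)(1 − 0.930000) = 0.993420
Series ([0.993420] and D): 0.993420 × 0.776000 = 0.770894
Parallel (A and [0.770894]): 1 − (1 − 0.989000)(1 − 0.770894) = 0.9975

0.9975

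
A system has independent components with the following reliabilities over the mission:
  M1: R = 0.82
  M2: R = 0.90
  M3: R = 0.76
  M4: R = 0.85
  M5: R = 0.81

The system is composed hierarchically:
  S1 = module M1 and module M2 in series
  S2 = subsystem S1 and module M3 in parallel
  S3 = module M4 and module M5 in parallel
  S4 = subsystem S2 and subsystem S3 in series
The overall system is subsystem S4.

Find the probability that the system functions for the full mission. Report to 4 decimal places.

Series (M1 and M2): 0.820000 × 0.900000 = 0.738000
Parallel ([0.738000] and M3): 1 − (1 − 0.738000)(1 − 0.760000) = 0.937120
Parallel (M4 and M5): 1 − (1 − 0.850000)(1 − 0.810000) = 0.971500
Series ([0.937120] and [0.971500]): 0.937120 × 0.971500 = 0.9104

0.9104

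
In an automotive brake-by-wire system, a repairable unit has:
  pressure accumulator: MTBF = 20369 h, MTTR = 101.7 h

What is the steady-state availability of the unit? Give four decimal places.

A(pressure accumulator) = MTBF/(MTBF+MTTR) = 20369/(20369+101.7) = 0.9950

0.9950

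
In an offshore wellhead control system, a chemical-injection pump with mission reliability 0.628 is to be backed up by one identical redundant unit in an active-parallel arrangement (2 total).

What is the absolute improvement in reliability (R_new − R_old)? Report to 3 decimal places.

0.234

R_before = 0.628
R_after = 1 − (1 − 0.628)^2 = 0.862
ΔR = 0.862 − 0.628 = 0.234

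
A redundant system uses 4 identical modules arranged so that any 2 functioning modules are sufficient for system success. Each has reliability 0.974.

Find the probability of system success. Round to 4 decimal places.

0.9999

R = Σ_{i=2}^{4} C(4,i) p^i (1−p)^{4−i} with p = 0.974
C(4,2)·0.974^2·0.026^2 = 0.003848
C(4,3)·0.974^3·0.026^1 = 0.096097
C(4,4)·0.974^4·0.026^0 = 0.899986
Sum = 0.9999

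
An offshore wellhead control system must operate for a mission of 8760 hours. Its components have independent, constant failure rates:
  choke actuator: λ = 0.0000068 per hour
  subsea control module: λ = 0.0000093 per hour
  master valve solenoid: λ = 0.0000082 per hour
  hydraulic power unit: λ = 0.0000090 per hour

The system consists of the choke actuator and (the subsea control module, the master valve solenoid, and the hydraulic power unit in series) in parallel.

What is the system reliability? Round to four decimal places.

0.9880

R(choke actuator) = exp(−0.0000068 × 8760) = 0.942171
R(subsea control module) = exp(−0.0000093 × 8760) = 0.921762
R(master valve solenoid) = exp(−0.0000082 × 8760) = 0.930687
R(hydraulic power unit) = exp(−0.0000090 × 8760) = 0.924188
Series (subsea control module, master valve solenoid, and hydraulic power unit): 0.921762 × 0.930687 × 0.924188 = 0.792835
Parallel (choke actuator and [0.792835]): 1 − (1 − 0.942171)(1 − 0.792835) = 0.9880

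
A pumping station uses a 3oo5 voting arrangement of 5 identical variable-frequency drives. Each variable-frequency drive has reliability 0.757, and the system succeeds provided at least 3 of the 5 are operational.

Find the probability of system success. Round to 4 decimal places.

R = Σ_{i=3}^{5} C(5,i) p^i (1−p)^{5−i} with p = 0.757
C(5,3)·0.757^3·0.243^2 = 0.256153
C(5,4)·0.757^4·0.243^1 = 0.398988
C(5,5)·0.757^5·0.243^0 = 0.248588
Sum = 0.9037

0.9037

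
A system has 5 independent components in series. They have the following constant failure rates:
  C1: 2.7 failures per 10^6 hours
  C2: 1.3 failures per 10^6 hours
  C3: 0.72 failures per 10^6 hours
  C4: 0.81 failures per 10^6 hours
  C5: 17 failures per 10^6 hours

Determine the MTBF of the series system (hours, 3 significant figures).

Series of exponential components: λ_sys = Σ λ_i
λ_sys = 0.0000027 + 0.0000013 + 0.00000072 + 0.00000081 + 0.000017 = 2.2530e-05 /h
MTBF = 1 / λ_sys = 44400 h

44400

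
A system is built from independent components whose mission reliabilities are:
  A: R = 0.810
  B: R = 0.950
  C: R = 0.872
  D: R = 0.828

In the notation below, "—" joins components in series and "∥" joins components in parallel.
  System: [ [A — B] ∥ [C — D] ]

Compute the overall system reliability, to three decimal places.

Series (A and B): 0.81000 × 0.95000 = 0.76950
Series (C and D): 0.87200 × 0.82800 = 0.72202
Parallel ([0.76950] and [0.72202]): 1 − (1 − 0.76950)(1 − 0.72202) = 0.936

0.936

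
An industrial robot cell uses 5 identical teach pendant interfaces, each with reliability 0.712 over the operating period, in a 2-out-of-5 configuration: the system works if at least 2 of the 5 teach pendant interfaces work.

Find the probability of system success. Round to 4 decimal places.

R = Σ_{i=2}^{5} C(5,i) p^i (1−p)^{5−i} with p = 0.712
C(5,2)·0.712^2·0.288^3 = 0.121098
C(5,3)·0.712^3·0.288^2 = 0.299381
C(5,4)·0.712^4·0.288^1 = 0.370069
C(5,5)·0.712^5·0.288^0 = 0.182978
Sum = 0.9735

0.9735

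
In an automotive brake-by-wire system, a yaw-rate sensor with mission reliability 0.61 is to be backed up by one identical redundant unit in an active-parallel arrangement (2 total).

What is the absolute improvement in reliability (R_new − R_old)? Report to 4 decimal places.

0.2379

R_before = 0.61
R_after = 1 − (1 − 0.61)^2 = 0.8479
ΔR = 0.8479 − 0.61 = 0.2379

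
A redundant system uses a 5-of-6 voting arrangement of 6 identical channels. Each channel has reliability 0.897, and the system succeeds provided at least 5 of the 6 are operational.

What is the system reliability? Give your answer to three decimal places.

R = Σ_{i=5}^{6} C(6,i) p^i (1−p)^{6−i} with p = 0.897
C(6,5)·0.897^5·0.103^1 = 0.35888
C(6,6)·0.897^6·0.103^0 = 0.52090
Sum = 0.880

0.880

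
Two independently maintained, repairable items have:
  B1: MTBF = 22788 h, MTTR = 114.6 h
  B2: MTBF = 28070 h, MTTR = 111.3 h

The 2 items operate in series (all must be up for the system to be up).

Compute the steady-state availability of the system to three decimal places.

A(B1) = MTBF/(MTBF+MTTR) = 22788/(22788+114.6) = 0.994996
A(B2) = MTBF/(MTBF+MTTR) = 28070/(28070+111.3) = 0.996051
Series availability: 0.994996 × 0.996051 = 0.991

0.991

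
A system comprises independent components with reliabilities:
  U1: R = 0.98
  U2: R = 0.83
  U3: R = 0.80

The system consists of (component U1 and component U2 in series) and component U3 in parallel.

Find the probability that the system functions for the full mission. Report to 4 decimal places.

Series (U1 and U2): 0.980000 × 0.830000 = 0.813400
Parallel ([0.813400] and U3): 1 − (1 − 0.813400)(1 − 0.800000) = 0.9627

0.9627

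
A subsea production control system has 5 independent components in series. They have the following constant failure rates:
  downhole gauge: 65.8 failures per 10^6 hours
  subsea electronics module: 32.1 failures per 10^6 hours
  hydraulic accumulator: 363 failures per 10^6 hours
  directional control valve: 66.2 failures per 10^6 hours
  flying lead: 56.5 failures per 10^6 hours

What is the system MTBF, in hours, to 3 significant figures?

1710

Series of exponential components: λ_sys = Σ λ_i
λ_sys = 0.0000658 + 0.0000321 + 0.000363 + 0.0000662 + 0.0000565 = 5.8360e-04 /h
MTBF = 1 / λ_sys = 1710 h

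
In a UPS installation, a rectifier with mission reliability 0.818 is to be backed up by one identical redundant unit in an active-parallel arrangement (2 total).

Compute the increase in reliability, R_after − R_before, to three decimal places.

R_before = 0.818
R_after = 1 − (1 − 0.818)^2 = 0.967
ΔR = 0.967 − 0.818 = 0.149

0.149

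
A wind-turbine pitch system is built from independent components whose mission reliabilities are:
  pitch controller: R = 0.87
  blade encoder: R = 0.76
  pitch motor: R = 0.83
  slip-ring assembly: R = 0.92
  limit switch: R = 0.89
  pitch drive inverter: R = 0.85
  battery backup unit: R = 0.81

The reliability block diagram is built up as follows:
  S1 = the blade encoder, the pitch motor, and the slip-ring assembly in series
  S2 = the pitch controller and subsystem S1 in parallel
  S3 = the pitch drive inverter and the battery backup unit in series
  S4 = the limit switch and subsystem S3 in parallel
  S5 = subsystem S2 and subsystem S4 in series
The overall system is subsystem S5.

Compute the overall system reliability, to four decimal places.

0.9130

Series (blade encoder, pitch motor, and slip-ring assembly): 0.760000 × 0.830000 × 0.920000 = 0.580336
Parallel (pitch controller and [0.580336]): 1 − (1 − 0.870000)(1 − 0.580336) = 0.945444
Series (pitch drive inverter and battery backup unit): 0.850000 × 0.810000 = 0.688500
Parallel (limit switch and [0.688500]): 1 − (1 − 0.890000)(1 − 0.688500) = 0.965735
Series ([0.945444] and [0.965735]): 0.945444 × 0.965735 = 0.9130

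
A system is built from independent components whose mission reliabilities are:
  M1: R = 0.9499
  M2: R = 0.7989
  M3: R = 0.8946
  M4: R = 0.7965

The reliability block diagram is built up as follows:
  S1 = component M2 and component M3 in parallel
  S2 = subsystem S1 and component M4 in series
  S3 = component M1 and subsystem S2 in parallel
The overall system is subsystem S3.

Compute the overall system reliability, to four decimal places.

0.9890

Parallel (M2 and M3): 1 − (1 − 0.798900)(1 − 0.894600) = 0.978804
Series ([0.978804] and M4): 0.978804 × 0.796500 = 0.779617
Parallel (M1 and [0.779617]): 1 − (1 − 0.949900)(1 − 0.779617) = 0.9890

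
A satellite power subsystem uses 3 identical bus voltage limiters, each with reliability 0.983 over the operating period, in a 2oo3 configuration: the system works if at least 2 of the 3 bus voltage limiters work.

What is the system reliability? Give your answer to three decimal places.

R = Σ_{i=2}^{3} C(3,i) p^i (1−p)^{3−i} with p = 0.983
C(3,2)·0.983^2·0.017^1 = 0.04928
C(3,3)·0.983^3·0.017^0 = 0.94986
Sum = 0.999

0.999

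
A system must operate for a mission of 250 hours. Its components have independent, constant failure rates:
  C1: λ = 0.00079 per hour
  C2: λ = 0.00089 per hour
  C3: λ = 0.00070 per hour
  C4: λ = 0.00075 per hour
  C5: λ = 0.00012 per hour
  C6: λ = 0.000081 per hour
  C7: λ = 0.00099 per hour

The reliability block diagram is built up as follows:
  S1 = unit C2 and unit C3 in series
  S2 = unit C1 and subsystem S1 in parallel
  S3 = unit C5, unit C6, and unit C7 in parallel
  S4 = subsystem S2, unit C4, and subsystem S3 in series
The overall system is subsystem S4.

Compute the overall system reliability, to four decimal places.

R(C1) = exp(−0.00079 × 250) = 0.820780
R(C2) = exp(−0.00089 × 250) = 0.800515
R(C3) = exp(−0.00070 × 250) = 0.839457
R(C4) = exp(−0.00075 × 250) = 0.829029
R(C5) = exp(−0.00012 × 250) = 0.970446
R(C6) = exp(−0.000081 × 250) = 0.979954
R(C7) = exp(−0.00099 × 250) = 0.780750
Series (C2 and C3): 0.800515 × 0.839457 = 0.671998
Parallel (C1 and [0.671998]): 1 − (1 − 0.820780)(1 − 0.671998) = 0.941215
Parallel (C5, C6, and C7): 1 − (1 − 0.970446)(1 − 0.979954)(1 − 0.780750) = 0.999870
Series ([0.941215], C4, and [0.999870]): 0.941215 × 0.829029 × 0.999870 = 0.7802

0.7802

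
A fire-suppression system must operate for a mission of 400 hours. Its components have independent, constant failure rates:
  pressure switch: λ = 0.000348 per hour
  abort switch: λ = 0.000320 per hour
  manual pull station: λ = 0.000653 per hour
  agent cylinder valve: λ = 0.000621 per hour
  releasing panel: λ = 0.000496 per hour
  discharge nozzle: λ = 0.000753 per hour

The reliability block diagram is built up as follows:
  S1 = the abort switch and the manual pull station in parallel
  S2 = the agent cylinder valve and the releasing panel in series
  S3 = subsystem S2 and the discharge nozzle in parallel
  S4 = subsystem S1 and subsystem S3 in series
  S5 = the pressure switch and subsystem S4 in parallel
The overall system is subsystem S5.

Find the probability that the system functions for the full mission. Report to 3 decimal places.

R(pressure switch) = exp(−0.000348 × 400) = 0.87005
R(abort switch) = exp(−0.000320 × 400) = 0.87985
R(manual pull station) = exp(−0.000653 × 400) = 0.77013
R(agent cylinder valve) = exp(−0.000621 × 400) = 0.78005
R(releasing panel) = exp(−0.000496 × 400) = 0.82004
R(discharge nozzle) = exp(−0.000753 × 400) = 0.73993
Parallel (abort switch and manual pull station): 1 − (1 − 0.87985)(1 − 0.77013) = 0.97238
Series (agent cylinder valve and releasing panel): 0.78005 × 0.82004 = 0.63967
Parallel ([0.63967] and discharge nozzle): 1 − (1 − 0.63967)(1 − 0.73993) = 0.90629
Series ([0.97238] and [0.90629]): 0.97238 × 0.90629 = 0.88126
Parallel (pressure switch and [0.88126]): 1 − (1 − 0.87005)(1 − 0.88126) = 0.985

0.985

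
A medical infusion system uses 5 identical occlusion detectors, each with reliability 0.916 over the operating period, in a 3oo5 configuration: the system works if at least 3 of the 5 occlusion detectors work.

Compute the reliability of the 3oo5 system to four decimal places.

0.9948

R = Σ_{i=3}^{5} C(5,i) p^i (1−p)^{5−i} with p = 0.916
C(5,3)·0.916^3·0.084^2 = 0.054231
C(5,4)·0.916^4·0.084^1 = 0.295686
C(5,5)·0.916^5·0.084^0 = 0.644878
Sum = 0.9948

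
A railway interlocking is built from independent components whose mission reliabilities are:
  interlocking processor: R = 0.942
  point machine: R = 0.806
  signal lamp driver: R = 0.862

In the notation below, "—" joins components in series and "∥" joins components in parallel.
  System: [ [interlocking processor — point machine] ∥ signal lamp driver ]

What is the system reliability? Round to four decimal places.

0.9668

Series (interlocking processor and point machine): 0.942000 × 0.806000 = 0.759252
Parallel ([0.759252] and signal lamp driver): 1 − (1 − 0.759252)(1 − 0.862000) = 0.9668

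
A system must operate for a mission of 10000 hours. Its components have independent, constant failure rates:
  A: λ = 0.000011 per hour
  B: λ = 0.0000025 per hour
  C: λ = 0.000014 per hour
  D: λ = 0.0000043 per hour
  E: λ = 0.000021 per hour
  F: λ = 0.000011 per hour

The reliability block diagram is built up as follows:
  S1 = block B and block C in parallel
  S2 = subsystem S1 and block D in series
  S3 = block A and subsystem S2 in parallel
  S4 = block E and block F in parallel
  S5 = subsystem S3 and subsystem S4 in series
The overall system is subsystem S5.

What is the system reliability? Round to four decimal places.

R(A) = exp(−0.000011 × 10000) = 0.895834
R(B) = exp(−0.0000025 × 10000) = 0.975310
R(C) = exp(−0.000014 × 10000) = 0.869358
R(D) = exp(−0.0000043 × 10000) = 0.957911
R(E) = exp(−0.000021 × 10000) = 0.810584
R(F) = exp(−0.000011 × 10000) = 0.895834
Parallel (B and C): 1 − (1 − 0.975310)(1 − 0.869358) = 0.996774
Series ([0.996774] and D): 0.996774 × 0.957911 = 0.954821
Parallel (A and [0.954821]): 1 − (1 − 0.895834)(1 − 0.954821) = 0.995294
Parallel (E and F): 1 − (1 − 0.810584)(1 − 0.895834) = 0.980269
Series ([0.995294] and [0.980269]): 0.995294 × 0.980269 = 0.9757

0.9757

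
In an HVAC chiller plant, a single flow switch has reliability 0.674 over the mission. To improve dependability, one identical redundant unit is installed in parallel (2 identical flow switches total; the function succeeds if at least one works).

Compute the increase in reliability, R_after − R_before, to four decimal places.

0.2197

R_before = 0.674
R_after = 1 − (1 − 0.674)^2 = 0.8937
ΔR = 0.8937 − 0.674 = 0.2197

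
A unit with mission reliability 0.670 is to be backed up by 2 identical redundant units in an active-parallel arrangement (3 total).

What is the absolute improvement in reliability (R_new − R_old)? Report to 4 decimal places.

R_before = 0.670
R_after = 1 − (1 − 0.670)^3 = 0.9641
ΔR = 0.9641 − 0.670 = 0.2941

0.2941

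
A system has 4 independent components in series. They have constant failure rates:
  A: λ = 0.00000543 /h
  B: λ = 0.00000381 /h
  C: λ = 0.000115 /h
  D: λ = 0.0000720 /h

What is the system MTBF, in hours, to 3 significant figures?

Series of exponential components: λ_sys = Σ λ_i
λ_sys = 0.00000543 + 0.00000381 + 0.000115 + 0.0000720 = 1.9624e-04 /h
MTBF = 1 / λ_sys = 5100 h

5100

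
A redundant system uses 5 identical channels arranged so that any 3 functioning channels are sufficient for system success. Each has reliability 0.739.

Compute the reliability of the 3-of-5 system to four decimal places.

R = Σ_{i=3}^{5} C(5,i) p^i (1−p)^{5−i} with p = 0.739
C(5,3)·0.739^3·0.261^2 = 0.274925
C(5,4)·0.739^4·0.261^1 = 0.389214
C(5,5)·0.739^5·0.261^0 = 0.220405
Sum = 0.8845

0.8845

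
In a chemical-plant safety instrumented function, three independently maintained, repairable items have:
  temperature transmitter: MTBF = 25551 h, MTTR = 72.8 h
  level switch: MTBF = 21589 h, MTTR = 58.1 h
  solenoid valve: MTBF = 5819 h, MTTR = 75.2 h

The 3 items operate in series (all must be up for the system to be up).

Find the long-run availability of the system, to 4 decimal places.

A(temperature transmitter) = MTBF/(MTBF+MTTR) = 25551/(25551+72.8) = 0.997159
A(level switch) = MTBF/(MTBF+MTTR) = 21589/(21589+58.1) = 0.997316
A(solenoid valve) = MTBF/(MTBF+MTTR) = 5819/(5819+75.2) = 0.987242
Series availability: 0.997159 × 0.997316 × 0.987242 = 0.9818

0.9818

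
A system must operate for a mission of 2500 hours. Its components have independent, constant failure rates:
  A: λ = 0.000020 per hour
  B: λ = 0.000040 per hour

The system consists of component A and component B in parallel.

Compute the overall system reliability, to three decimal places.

R(A) = exp(−0.000020 × 2500) = 0.95123
R(B) = exp(−0.000040 × 2500) = 0.90484
Parallel (A and B): 1 − (1 − 0.95123)(1 − 0.90484) = 0.995

0.995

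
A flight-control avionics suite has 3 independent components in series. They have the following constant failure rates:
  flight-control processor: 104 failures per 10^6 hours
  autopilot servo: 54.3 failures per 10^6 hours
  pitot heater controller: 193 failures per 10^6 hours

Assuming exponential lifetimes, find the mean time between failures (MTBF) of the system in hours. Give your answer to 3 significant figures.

Series of exponential components: λ_sys = Σ λ_i
λ_sys = 0.000104 + 0.0000543 + 0.000193 = 3.5130e-04 /h
MTBF = 1 / λ_sys = 2850 h

2850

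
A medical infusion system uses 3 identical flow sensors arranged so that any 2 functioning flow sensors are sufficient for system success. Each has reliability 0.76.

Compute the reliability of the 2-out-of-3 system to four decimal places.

R = Σ_{i=2}^{3} C(3,i) p^i (1−p)^{3−i} with p = 0.76
C(3,2)·0.76^2·0.24^1 = 0.415872
C(3,3)·0.76^3·0.24^0 = 0.438976
Sum = 0.8548

0.8548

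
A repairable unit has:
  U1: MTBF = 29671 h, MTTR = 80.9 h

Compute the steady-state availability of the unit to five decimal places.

0.99728

A(U1) = MTBF/(MTBF+MTTR) = 29671/(29671+80.9) = 0.99728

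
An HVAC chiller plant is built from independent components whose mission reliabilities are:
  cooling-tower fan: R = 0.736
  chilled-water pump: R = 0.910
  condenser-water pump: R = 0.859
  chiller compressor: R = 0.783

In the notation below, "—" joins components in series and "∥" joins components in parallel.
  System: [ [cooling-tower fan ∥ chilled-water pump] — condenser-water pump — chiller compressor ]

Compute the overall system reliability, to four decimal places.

0.6566

Parallel (cooling-tower fan and chilled-water pump): 1 − (1 − 0.736000)(1 − 0.910000) = 0.976240
Series ([0.976240], condenser-water pump, and chiller compressor): 0.976240 × 0.859000 × 0.783000 = 0.6566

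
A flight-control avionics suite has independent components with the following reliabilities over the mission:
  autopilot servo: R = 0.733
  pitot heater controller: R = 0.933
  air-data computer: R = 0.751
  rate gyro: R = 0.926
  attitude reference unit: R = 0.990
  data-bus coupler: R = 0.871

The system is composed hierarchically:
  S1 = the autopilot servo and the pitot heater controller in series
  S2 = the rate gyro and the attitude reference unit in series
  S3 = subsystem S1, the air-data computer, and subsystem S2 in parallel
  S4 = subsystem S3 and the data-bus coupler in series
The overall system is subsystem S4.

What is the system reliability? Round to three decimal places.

Series (autopilot servo and pitot heater controller): 0.73300 × 0.93300 = 0.68389
Series (rate gyro and attitude reference unit): 0.92600 × 0.99000 = 0.91674
Parallel ([0.68389], air-data computer, and [0.91674]): 1 − (1 − 0.68389)(1 − 0.75100)(1 − 0.91674) = 0.99345
Series ([0.99345] and data-bus coupler): 0.99345 × 0.87100 = 0.865

0.865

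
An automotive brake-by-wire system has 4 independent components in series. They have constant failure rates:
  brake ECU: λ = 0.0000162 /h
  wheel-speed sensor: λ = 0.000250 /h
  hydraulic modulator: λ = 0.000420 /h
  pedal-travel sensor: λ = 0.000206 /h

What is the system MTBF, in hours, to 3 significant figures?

Series of exponential components: λ_sys = Σ λ_i
λ_sys = 0.0000162 + 0.000250 + 0.000420 + 0.000206 = 8.9220e-04 /h
MTBF = 1 / λ_sys = 1120 h

1120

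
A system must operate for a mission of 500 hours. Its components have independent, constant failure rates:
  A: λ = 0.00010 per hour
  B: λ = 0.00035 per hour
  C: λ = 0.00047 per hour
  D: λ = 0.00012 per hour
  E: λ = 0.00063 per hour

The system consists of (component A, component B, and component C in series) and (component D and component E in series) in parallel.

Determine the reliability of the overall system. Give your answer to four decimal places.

0.8847

R(A) = exp(−0.00010 × 500) = 0.951229
R(B) = exp(−0.00035 × 500) = 0.839457
R(C) = exp(−0.00047 × 500) = 0.790571
R(D) = exp(−0.00012 × 500) = 0.941765
R(E) = exp(−0.00063 × 500) = 0.729789
Series (A, B, and C): 0.951229 × 0.839457 × 0.790571 = 0.631283
Series (D and E): 0.941765 × 0.729789 = 0.687290
Parallel ([0.631283] and [0.687290]): 1 − (1 − 0.631283)(1 − 0.687290) = 0.8847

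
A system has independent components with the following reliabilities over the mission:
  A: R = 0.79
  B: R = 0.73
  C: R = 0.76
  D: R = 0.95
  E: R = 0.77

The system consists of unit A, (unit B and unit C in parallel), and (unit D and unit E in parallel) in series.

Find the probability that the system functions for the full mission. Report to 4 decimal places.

Parallel (B and C): 1 − (1 − 0.730000)(1 − 0.760000) = 0.935200
Parallel (D and E): 1 − (1 − 0.950000)(1 − 0.770000) = 0.988500
Series (A, [0.935200], and [0.988500]): 0.790000 × 0.935200 × 0.988500 = 0.7303

0.7303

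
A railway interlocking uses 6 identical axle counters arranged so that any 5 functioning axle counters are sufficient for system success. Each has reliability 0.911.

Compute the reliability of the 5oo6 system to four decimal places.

0.9067

R = Σ_{i=5}^{6} C(6,i) p^i (1−p)^{6−i} with p = 0.911
C(6,5)·0.911^5·0.089^1 = 0.335068
C(6,6)·0.911^6·0.089^0 = 0.571624
Sum = 0.9067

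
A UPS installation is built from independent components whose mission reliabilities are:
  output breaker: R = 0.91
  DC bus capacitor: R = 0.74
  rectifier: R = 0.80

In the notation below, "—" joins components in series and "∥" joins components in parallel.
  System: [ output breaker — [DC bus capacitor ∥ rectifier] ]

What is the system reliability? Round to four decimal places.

0.8627

Parallel (DC bus capacitor and rectifier): 1 − (1 − 0.740000)(1 − 0.800000) = 0.948000
Series (output breaker and [0.948000]): 0.910000 × 0.948000 = 0.8627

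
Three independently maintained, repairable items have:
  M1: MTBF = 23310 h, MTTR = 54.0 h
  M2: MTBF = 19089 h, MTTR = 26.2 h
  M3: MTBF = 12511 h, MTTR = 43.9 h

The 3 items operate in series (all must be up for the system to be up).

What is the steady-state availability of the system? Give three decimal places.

A(M1) = MTBF/(MTBF+MTTR) = 23310/(23310+54.0) = 0.997689
A(M2) = MTBF/(MTBF+MTTR) = 19089/(19089+26.2) = 0.998629
A(M3) = MTBF/(MTBF+MTTR) = 12511/(12511+43.9) = 0.996503
Series availability: 0.997689 × 0.998629 × 0.996503 = 0.993

0.993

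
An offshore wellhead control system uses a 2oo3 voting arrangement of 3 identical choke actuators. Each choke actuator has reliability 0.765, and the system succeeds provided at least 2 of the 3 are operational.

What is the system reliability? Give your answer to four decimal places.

0.8603

R = Σ_{i=2}^{3} C(3,i) p^i (1−p)^{3−i} with p = 0.765
C(3,2)·0.765^2·0.235^1 = 0.412584
C(3,3)·0.765^3·0.235^0 = 0.447697
Sum = 0.8603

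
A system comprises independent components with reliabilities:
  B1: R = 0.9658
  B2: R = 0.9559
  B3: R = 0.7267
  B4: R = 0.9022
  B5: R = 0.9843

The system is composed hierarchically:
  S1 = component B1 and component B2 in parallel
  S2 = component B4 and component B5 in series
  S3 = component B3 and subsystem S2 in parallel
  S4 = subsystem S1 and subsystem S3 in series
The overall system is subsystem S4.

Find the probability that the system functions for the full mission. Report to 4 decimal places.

Parallel (B1 and B2): 1 − (1 − 0.965800)(1 − 0.955900) = 0.998492
Series (B4 and B5): 0.902200 × 0.984300 = 0.888035
Parallel (B3 and [0.888035]): 1 − (1 − 0.726700)(1 − 0.888035) = 0.969400
Series ([0.998492] and [0.969400]): 0.998492 × 0.969400 = 0.9679

0.9679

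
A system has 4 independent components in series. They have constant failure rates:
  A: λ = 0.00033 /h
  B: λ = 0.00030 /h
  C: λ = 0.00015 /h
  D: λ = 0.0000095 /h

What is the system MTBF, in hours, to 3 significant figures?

Series of exponential components: λ_sys = Σ λ_i
λ_sys = 0.00033 + 0.00030 + 0.00015 + 0.0000095 = 7.8950e-04 /h
MTBF = 1 / λ_sys = 1270 h

1270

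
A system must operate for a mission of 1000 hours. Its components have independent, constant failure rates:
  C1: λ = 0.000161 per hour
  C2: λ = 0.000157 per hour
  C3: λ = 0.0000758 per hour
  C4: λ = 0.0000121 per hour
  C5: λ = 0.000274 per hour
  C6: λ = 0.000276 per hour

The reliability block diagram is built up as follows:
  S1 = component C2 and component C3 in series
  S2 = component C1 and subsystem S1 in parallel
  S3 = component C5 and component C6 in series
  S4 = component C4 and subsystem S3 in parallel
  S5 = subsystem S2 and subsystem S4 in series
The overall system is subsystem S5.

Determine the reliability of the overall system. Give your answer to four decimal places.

R(C1) = exp(−0.000161 × 1000) = 0.851292
R(C2) = exp(−0.000157 × 1000) = 0.854704
R(C3) = exp(−0.0000758 × 1000) = 0.927002
R(C4) = exp(−0.0000121 × 1000) = 0.987973
R(C5) = exp(−0.000274 × 1000) = 0.760332
R(C6) = exp(−0.000276 × 1000) = 0.758813
Series (C2 and C3): 0.854704 × 0.927002 = 0.792312
Parallel (C1 and [0.792312]): 1 − (1 − 0.851292)(1 − 0.792312) = 0.969115
Series (C5 and C6): 0.760332 × 0.758813 = 0.576950
Parallel (C4 and [0.576950]): 1 − (1 − 0.987973)(1 − 0.576950) = 0.994912
Series ([0.969115] and [0.994912]): 0.969115 × 0.994912 = 0.9642

0.9642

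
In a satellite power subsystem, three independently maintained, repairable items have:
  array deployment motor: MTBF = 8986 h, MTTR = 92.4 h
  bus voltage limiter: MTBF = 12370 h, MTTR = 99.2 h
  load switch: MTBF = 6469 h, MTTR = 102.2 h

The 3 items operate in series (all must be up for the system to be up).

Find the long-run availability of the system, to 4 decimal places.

0.9667

A(array deployment motor) = MTBF/(MTBF+MTTR) = 8986/(8986+92.4) = 0.989822
A(bus voltage limiter) = MTBF/(MTBF+MTTR) = 12370/(12370+99.2) = 0.992044
A(load switch) = MTBF/(MTBF+MTTR) = 6469/(6469+102.2) = 0.984447
Series availability: 0.989822 × 0.992044 × 0.984447 = 0.9667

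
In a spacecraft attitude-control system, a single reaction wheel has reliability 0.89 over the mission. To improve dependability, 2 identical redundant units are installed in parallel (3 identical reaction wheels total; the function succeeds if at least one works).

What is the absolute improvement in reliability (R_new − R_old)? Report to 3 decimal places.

0.109

R_before = 0.89
R_after = 1 − (1 − 0.89)^3 = 0.999
ΔR = 0.999 − 0.89 = 0.109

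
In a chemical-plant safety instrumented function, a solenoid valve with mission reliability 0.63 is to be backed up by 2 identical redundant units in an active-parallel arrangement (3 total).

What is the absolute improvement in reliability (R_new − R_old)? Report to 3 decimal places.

0.319

R_before = 0.63
R_after = 1 − (1 − 0.63)^3 = 0.949
ΔR = 0.949 − 0.63 = 0.319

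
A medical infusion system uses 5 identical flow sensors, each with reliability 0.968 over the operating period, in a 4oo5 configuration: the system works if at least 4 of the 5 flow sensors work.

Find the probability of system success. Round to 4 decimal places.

R = Σ_{i=4}^{5} C(5,i) p^i (1−p)^{5−i} with p = 0.968
C(5,4)·0.968^4·0.032^1 = 0.140482
C(5,5)·0.968^5·0.032^0 = 0.849918
Sum = 0.9904

0.9904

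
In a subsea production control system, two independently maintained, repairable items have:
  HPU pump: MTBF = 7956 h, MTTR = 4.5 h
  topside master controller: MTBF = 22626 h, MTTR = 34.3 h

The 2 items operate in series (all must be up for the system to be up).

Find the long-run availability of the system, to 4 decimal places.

0.9979

A(HPU pump) = MTBF/(MTBF+MTTR) = 7956/(7956+4.5) = 0.999435
A(topside master controller) = MTBF/(MTBF+MTTR) = 22626/(22626+34.3) = 0.998486
Series availability: 0.999435 × 0.998486 = 0.9979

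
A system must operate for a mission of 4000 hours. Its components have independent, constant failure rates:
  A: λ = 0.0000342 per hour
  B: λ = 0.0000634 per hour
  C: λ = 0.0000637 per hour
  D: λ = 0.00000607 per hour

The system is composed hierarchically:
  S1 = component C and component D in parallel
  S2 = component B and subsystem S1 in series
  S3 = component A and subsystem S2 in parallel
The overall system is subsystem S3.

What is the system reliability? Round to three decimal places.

R(A) = exp(−0.0000342 × 4000) = 0.87214
R(B) = exp(−0.0000634 × 4000) = 0.77600
R(C) = exp(−0.0000637 × 4000) = 0.77507
R(D) = exp(−0.00000607 × 4000) = 0.97601
Parallel (C and D): 1 − (1 − 0.77507)(1 − 0.97601) = 0.99460
Series (B and [0.99460]): 0.77600 × 0.99460 = 0.77181
Parallel (A and [0.77181]): 1 − (1 − 0.87214)(1 − 0.77181) = 0.971

0.971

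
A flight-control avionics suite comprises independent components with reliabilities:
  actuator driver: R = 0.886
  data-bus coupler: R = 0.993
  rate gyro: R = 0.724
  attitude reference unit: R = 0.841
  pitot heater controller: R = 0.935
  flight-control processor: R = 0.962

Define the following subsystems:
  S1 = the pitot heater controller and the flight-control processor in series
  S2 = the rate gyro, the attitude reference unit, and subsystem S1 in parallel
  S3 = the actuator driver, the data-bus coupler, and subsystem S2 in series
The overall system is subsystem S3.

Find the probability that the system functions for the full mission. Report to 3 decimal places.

0.876

Series (pitot heater controller and flight-control processor): 0.93500 × 0.96200 = 0.89947
Parallel (rate gyro, attitude reference unit, and [0.89947]): 1 − (1 − 0.72400)(1 − 0.84100)(1 − 0.89947) = 0.99559
Series (actuator driver, data-bus coupler, and [0.99559]): 0.88600 × 0.99300 × 0.99559 = 0.876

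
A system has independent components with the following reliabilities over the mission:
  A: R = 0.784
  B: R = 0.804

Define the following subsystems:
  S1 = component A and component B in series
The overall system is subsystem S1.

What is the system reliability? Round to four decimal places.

Series (A and B): 0.784000 × 0.804000 = 0.6303

0.6303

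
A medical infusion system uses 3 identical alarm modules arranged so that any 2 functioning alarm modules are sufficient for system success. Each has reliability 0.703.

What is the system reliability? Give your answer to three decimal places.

0.788

R = Σ_{i=2}^{3} C(3,i) p^i (1−p)^{3−i} with p = 0.703
C(3,2)·0.703^2·0.297^1 = 0.44034
C(3,3)·0.703^3·0.297^0 = 0.34743
Sum = 0.788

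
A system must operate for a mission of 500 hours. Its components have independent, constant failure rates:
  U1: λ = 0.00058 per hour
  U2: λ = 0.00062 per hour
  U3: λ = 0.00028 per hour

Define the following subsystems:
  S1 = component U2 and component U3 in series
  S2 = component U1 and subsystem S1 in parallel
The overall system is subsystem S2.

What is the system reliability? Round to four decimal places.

0.9088

R(U1) = exp(−0.00058 × 500) = 0.748264
R(U2) = exp(−0.00062 × 500) = 0.733447
R(U3) = exp(−0.00028 × 500) = 0.869358
Series (U2 and U3): 0.733447 × 0.869358 = 0.637628
Parallel (U1 and [0.637628]): 1 − (1 − 0.748264)(1 − 0.637628) = 0.9088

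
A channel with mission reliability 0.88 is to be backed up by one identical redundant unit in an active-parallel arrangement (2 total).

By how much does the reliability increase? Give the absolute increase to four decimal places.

0.1056

R_before = 0.88
R_after = 1 − (1 − 0.88)^2 = 0.9856
ΔR = 0.9856 − 0.88 = 0.1056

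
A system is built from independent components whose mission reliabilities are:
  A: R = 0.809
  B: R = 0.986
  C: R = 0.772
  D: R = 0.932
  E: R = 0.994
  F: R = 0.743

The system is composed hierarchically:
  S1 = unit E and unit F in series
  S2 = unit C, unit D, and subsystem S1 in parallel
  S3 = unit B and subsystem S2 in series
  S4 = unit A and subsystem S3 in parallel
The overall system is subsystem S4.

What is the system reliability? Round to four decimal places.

Series (E and F): 0.994000 × 0.743000 = 0.738542
Parallel (C, D, and [0.738542]): 1 − (1 − 0.772000)(1 − 0.932000)(1 − 0.738542) = 0.995946
Series (B and [0.995946]): 0.986000 × 0.995946 = 0.982003
Parallel (A and [0.982003]): 1 − (1 − 0.809000)(1 − 0.982003) = 0.9966

0.9966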